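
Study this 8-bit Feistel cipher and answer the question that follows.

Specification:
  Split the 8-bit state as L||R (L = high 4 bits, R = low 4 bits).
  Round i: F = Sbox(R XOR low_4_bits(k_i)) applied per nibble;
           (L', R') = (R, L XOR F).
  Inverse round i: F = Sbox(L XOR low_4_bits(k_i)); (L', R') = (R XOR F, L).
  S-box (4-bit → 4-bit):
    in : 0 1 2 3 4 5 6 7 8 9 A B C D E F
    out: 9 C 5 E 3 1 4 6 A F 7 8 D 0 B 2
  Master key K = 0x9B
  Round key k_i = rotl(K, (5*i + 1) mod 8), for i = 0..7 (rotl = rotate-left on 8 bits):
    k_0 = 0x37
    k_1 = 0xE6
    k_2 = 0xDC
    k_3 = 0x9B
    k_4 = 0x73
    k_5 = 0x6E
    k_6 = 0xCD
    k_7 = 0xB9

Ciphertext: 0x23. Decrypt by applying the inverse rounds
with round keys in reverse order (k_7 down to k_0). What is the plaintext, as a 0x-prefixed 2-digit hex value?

0x05

s_0 = ciphertext = 0x23
s_1 = InvRound(s_0, k_7) = 0xB2
s_2 = InvRound(s_1, k_6) = 0x6B
s_3 = InvRound(s_2, k_5) = 0x16
s_4 = InvRound(s_3, k_4) = 0x31
s_5 = InvRound(s_4, k_3) = 0xB3
s_6 = InvRound(s_5, k_2) = 0x5B
s_7 = InvRound(s_6, k_1) = 0x55
s_8 = InvRound(s_7, k_0) = 0x05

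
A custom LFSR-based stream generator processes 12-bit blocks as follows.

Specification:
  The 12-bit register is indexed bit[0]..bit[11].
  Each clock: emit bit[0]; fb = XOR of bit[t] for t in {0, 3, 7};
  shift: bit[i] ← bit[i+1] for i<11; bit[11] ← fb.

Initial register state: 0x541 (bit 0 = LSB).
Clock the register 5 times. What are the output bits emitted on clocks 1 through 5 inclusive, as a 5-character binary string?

10000

reg_0 = 0x541
clock 1: out=1, reg = 0xAA0
clock 2: out=0, reg = 0xD50
clock 3: out=0, reg = 0x6A8
clock 4: out=0, reg = 0x354
clock 5: out=0, reg = 0x1AA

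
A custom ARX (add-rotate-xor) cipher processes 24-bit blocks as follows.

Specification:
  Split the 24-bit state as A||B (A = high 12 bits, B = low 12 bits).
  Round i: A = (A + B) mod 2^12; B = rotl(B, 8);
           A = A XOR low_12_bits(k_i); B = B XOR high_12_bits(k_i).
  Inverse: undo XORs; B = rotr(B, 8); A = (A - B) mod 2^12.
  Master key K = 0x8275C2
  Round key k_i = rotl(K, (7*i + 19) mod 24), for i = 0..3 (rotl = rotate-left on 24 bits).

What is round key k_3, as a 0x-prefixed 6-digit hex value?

K = 0x8275C2
k_0 = rotl(K, (7*0+19) mod 24) = rotl(K, 19) = 0x1413AE
k_1 = rotl(K, (7*1+19) mod 24) = rotl(K, 2) = 0x09D70A
k_2 = rotl(K, (7*2+19) mod 24) = rotl(K, 9) = 0xEB8504
k_3 = rotl(K, (7*3+19) mod 24) = rotl(K, 16) = 0xC28275

0xC28275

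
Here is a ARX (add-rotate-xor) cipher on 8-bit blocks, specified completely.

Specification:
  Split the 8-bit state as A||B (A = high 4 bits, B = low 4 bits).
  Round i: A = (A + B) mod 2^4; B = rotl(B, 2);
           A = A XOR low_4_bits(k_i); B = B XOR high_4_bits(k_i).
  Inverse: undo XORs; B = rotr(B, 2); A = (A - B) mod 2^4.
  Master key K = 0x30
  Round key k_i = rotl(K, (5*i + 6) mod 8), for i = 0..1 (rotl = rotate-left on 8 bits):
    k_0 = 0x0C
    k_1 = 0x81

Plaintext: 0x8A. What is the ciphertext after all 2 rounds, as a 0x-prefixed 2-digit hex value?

0x92

s_0 = plaintext = 0x8A
s_1 = Round(s_0, k_0) = 0xEA
s_2 = Round(s_1, k_1) = 0x92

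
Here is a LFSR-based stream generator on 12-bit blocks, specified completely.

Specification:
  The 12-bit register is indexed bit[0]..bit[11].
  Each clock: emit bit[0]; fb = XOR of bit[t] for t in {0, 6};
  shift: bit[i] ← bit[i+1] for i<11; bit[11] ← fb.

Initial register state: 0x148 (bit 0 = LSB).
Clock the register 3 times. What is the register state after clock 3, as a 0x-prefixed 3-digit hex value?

reg_0 = 0x148
clock 1: out=0, reg = 0x8A4
clock 2: out=0, reg = 0x452
clock 3: out=0, reg = 0xA29

0xA29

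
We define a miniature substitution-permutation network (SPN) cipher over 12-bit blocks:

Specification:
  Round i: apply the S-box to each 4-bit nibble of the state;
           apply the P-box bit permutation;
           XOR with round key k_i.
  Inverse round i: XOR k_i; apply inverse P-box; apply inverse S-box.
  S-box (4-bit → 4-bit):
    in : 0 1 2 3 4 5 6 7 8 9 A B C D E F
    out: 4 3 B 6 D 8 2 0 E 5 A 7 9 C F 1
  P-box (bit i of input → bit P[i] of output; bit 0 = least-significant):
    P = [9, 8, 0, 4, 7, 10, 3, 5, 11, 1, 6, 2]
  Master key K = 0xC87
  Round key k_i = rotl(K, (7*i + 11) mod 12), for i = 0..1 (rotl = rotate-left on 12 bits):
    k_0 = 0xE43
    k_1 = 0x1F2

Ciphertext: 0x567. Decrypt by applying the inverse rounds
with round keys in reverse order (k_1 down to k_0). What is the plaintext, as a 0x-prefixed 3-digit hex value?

s_0 = ciphertext = 0x567
s_1 = InvRound(s_0, k_1) = 0x51D
s_2 = InvRound(s_1, k_0) = 0xE02

0xE02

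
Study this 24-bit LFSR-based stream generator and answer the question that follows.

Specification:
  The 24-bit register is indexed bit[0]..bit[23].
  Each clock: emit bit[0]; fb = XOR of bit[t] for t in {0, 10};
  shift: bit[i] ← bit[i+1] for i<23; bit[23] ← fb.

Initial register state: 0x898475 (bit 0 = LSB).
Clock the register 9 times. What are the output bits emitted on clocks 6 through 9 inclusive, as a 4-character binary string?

1100

reg_0 = 0x898475
clock 1: out=1, reg = 0x44C23A
clock 2: out=0, reg = 0x22611D
clock 3: out=1, reg = 0x91308E
clock 4: out=0, reg = 0x489847
clock 5: out=1, reg = 0xA44C23
clock 6: out=1, reg = 0x522611
clock 7: out=1, reg = 0x291308
clock 8: out=0, reg = 0x148984
clock 9: out=0, reg = 0x0A44C2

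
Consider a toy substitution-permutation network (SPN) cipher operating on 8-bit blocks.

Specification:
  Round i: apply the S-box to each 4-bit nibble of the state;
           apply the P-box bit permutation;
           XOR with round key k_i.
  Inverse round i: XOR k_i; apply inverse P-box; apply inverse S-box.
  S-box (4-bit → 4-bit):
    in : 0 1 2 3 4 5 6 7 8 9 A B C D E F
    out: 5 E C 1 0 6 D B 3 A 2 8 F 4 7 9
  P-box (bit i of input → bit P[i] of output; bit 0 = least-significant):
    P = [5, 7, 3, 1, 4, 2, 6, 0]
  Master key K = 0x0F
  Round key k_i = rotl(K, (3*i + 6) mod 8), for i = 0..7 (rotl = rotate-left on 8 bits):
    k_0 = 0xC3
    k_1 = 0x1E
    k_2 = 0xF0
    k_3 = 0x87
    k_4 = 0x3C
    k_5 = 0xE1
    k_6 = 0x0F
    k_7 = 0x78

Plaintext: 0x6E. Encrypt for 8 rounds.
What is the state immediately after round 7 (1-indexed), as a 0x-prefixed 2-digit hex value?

0xB0

s_0 = plaintext = 0x6E
s_1 = Round(s_0, k_0) = 0x3A
s_2 = Round(s_1, k_1) = 0x8E
s_3 = Round(s_2, k_2) = 0x4C
s_4 = Round(s_3, k_3) = 0x2D
s_5 = Round(s_4, k_4) = 0x75
s_6 = Round(s_5, k_5) = 0x7C
s_7 = Round(s_6, k_6) = 0xB0
s_8 = Round(s_7, k_7) = 0x51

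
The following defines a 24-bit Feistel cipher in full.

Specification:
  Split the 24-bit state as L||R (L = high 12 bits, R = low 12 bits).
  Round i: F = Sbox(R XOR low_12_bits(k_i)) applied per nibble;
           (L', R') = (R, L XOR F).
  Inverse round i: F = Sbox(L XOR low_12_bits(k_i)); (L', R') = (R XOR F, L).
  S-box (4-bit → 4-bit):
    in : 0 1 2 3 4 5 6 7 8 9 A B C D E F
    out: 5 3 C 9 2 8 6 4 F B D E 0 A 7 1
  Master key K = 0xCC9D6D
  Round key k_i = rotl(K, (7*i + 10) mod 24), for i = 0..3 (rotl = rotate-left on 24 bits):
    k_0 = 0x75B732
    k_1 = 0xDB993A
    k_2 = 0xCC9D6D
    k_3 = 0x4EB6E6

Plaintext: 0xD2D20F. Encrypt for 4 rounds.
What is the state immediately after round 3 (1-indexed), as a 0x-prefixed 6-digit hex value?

s_0 = plaintext = 0xD2D20F
s_1 = Round(s_0, k_0) = 0x20F5B7
s_2 = Round(s_1, k_1) = 0x5B72F5
s_3 = Round(s_2, k_2) = 0x2F5408
s_4 = Round(s_3, k_3) = 0x408E82

0x2F5408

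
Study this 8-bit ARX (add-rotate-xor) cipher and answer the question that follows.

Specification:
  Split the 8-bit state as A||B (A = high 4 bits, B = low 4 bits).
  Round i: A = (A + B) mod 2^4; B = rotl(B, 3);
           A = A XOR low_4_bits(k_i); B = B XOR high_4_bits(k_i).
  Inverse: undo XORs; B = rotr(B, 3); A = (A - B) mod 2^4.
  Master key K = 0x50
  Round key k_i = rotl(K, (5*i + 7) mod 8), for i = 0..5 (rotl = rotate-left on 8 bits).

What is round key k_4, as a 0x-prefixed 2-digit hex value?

K = 0x50
k_0 = rotl(K, (5*0+7) mod 8) = rotl(K, 7) = 0x28
k_1 = rotl(K, (5*1+7) mod 8) = rotl(K, 4) = 0x05
k_2 = rotl(K, (5*2+7) mod 8) = rotl(K, 1) = 0xA0
k_3 = rotl(K, (5*3+7) mod 8) = rotl(K, 6) = 0x14
k_4 = rotl(K, (5*4+7) mod 8) = rotl(K, 3) = 0x82

0x82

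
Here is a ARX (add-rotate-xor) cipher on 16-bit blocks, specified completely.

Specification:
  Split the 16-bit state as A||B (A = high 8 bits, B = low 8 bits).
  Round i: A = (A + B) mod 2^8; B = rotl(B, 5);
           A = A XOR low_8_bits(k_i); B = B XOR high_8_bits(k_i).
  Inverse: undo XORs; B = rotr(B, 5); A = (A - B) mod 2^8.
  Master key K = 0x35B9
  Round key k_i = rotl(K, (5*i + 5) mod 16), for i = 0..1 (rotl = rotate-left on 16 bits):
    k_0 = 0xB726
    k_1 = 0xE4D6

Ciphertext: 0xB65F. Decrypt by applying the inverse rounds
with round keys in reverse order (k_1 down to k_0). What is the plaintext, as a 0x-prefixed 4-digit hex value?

0x5253

s_0 = ciphertext = 0xB65F
s_1 = InvRound(s_0, k_1) = 0x83DD
s_2 = InvRound(s_1, k_0) = 0x5253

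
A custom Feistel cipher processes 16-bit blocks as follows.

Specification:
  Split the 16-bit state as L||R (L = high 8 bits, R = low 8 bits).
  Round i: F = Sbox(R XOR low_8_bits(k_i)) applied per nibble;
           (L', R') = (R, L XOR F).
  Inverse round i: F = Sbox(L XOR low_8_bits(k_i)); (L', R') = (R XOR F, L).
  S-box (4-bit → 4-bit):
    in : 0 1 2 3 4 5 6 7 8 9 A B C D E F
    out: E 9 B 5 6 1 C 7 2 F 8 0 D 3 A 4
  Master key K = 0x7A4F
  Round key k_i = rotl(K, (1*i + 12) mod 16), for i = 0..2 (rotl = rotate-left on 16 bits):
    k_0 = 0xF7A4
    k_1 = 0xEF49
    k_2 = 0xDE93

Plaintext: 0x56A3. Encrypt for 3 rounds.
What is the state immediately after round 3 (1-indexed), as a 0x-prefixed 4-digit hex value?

0xE1CA

s_0 = plaintext = 0x56A3
s_1 = Round(s_0, k_0) = 0xA3B1
s_2 = Round(s_1, k_1) = 0xB1E1
s_3 = Round(s_2, k_2) = 0xE1CA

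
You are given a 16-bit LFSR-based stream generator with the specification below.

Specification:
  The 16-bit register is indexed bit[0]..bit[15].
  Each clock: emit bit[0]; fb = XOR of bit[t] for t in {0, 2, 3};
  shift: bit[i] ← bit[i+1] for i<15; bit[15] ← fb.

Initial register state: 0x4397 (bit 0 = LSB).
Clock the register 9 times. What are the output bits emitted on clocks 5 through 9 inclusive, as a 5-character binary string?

reg_0 = 0x4397
clock 1: out=1, reg = 0x21CB
clock 2: out=1, reg = 0x10E5
clock 3: out=1, reg = 0x0872
clock 4: out=0, reg = 0x0439
clock 5: out=1, reg = 0x021C
clock 6: out=0, reg = 0x010E
clock 7: out=0, reg = 0x0087
clock 8: out=1, reg = 0x0043
clock 9: out=1, reg = 0x8021

10011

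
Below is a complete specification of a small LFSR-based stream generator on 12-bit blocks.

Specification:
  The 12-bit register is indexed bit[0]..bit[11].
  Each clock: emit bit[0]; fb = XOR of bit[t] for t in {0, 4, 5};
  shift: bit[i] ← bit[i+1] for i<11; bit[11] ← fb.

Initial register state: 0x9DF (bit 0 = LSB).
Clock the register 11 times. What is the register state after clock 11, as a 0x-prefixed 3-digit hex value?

0x619

reg_0 = 0x9DF
clock 1: out=1, reg = 0x4EF
clock 2: out=1, reg = 0x277
clock 3: out=1, reg = 0x93B
clock 4: out=1, reg = 0xC9D
clock 5: out=1, reg = 0x64E
clock 6: out=0, reg = 0x327
clock 7: out=1, reg = 0x193
clock 8: out=1, reg = 0x0C9
clock 9: out=1, reg = 0x864
clock 10: out=0, reg = 0xC32
clock 11: out=0, reg = 0x619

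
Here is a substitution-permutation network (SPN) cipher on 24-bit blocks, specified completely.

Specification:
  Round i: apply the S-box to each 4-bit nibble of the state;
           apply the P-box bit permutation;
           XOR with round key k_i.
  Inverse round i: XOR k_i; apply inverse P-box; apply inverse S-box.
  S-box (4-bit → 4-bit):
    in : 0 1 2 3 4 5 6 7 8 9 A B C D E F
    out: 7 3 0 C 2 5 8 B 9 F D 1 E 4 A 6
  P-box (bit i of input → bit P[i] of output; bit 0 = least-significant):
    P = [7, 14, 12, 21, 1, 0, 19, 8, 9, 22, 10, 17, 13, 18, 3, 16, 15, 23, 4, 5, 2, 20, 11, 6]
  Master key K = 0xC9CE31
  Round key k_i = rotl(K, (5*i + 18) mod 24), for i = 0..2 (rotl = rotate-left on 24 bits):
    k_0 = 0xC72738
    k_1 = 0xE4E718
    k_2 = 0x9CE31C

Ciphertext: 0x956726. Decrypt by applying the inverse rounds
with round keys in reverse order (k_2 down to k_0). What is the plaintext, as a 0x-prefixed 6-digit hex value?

s_0 = ciphertext = 0x956726
s_1 = InvRound(s_0, k_2) = 0x2A3D52
s_2 = InvRound(s_1, k_1) = 0x31F75F
s_3 = InvRound(s_2, k_0) = 0x774E1C

0x774E1C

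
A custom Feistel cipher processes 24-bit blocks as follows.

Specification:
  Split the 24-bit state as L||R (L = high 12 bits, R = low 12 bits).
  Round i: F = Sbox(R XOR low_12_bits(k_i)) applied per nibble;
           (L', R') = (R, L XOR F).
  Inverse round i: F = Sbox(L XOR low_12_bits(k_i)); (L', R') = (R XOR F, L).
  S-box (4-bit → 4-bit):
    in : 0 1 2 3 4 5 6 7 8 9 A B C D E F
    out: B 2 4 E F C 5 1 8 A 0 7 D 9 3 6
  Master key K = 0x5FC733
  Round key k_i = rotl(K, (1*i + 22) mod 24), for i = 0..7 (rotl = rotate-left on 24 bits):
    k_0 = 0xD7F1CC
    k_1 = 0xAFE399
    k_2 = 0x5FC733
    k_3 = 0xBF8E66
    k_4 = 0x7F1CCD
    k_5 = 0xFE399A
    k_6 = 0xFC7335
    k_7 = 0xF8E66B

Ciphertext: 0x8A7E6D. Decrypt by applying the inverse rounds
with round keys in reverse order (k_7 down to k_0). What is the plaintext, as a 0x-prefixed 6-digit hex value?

s_0 = ciphertext = 0x8A7E6D
s_1 = InvRound(s_0, k_7) = 0xDB08A7
s_2 = InvRound(s_1, k_6) = 0xB2BDB0
s_3 = InvRound(s_2, k_5) = 0x9C2B2B
s_4 = InvRound(s_3, k_4) = 0x79D9C2
s_5 = InvRound(s_4, k_3) = 0x3A579D
s_6 = InvRound(s_5, k_2) = 0x8383A5
s_7 = InvRound(s_6, k_1) = 0x4A7838
s_8 = InvRound(s_7, k_0) = 0x46F4A7

0x46F4A7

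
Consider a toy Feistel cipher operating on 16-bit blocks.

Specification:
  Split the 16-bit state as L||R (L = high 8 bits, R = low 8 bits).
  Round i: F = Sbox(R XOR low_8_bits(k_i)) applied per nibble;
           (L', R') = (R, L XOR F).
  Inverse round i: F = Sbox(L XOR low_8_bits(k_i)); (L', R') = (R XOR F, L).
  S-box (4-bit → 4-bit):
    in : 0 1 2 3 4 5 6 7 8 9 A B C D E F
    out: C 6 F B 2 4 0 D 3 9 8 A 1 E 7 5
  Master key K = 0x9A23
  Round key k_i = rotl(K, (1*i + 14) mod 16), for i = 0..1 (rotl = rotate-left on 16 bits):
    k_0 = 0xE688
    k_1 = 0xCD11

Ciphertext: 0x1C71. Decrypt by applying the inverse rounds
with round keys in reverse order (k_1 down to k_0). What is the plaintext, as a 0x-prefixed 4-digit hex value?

0xA1BF

s_0 = ciphertext = 0x1C71
s_1 = InvRound(s_0, k_1) = 0xBF1C
s_2 = InvRound(s_1, k_0) = 0xA1BF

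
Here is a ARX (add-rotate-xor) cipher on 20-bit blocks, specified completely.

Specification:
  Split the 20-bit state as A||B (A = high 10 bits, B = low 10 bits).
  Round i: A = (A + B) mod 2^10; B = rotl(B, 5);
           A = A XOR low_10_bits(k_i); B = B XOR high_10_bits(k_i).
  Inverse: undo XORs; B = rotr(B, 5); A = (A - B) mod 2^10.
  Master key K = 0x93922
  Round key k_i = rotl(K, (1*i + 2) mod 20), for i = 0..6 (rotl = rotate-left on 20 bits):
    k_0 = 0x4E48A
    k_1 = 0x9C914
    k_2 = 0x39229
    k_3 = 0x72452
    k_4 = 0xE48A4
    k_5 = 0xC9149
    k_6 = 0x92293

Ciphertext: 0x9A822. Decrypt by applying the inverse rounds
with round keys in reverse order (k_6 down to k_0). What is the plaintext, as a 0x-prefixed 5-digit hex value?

0xB903E

s_0 = ciphertext = 0x9A822
s_1 = InvRound(s_0, k_6) = 0xE9953
s_2 = InvRound(s_1, k_5) = 0xFF2F3
s_3 = InvRound(s_2, k_4) = 0xCB42B
s_4 = InvRound(s_3, k_3) = 0xCC04F
s_5 = InvRound(s_4, k_2) = 0xED165
s_6 = InvRound(s_5, k_1) = 0xEA2F8
s_7 = InvRound(s_6, k_0) = 0xB903E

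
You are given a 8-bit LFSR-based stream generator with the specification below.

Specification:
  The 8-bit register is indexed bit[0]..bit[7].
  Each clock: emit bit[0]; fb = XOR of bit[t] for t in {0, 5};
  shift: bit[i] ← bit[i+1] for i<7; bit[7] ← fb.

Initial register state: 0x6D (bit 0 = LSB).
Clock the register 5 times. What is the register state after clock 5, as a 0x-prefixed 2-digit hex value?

0xF3

reg_0 = 0x6D
clock 1: out=1, reg = 0x36
clock 2: out=0, reg = 0x9B
clock 3: out=1, reg = 0xCD
clock 4: out=1, reg = 0xE6
clock 5: out=0, reg = 0xF3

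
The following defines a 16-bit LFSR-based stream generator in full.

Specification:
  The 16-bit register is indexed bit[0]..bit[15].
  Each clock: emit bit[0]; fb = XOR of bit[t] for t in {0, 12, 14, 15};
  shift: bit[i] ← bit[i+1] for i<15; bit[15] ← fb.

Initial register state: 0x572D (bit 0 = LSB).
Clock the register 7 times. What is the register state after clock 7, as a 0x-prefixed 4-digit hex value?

0x66AE

reg_0 = 0x572D
clock 1: out=1, reg = 0xAB96
clock 2: out=0, reg = 0xD5CB
clock 3: out=1, reg = 0x6AE5
clock 4: out=1, reg = 0x3572
clock 5: out=0, reg = 0x9AB9
clock 6: out=1, reg = 0xCD5C
clock 7: out=0, reg = 0x66AE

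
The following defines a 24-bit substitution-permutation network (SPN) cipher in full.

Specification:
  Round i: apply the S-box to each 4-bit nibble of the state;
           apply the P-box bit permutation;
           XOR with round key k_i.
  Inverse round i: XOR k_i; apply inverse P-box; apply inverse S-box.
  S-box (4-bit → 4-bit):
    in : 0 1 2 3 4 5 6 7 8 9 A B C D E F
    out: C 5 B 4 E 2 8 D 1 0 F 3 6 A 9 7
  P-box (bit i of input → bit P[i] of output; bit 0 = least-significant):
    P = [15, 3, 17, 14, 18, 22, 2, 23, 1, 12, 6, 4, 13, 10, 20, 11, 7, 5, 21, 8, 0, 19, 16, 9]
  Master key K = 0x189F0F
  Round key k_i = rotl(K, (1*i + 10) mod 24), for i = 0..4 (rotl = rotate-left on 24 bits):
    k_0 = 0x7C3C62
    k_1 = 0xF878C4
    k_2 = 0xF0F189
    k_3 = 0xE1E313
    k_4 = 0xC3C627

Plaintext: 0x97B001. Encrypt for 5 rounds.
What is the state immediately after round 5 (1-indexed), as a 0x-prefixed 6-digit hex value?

s_0 = plaintext = 0x97B001
s_1 = Round(s_0, k_0) = 0xDE99B6
s_2 = Round(s_1, k_1) = 0xB43B44
s_3 = Round(s_2, k_2) = 0x0AA0A6
s_4 = Round(s_3, k_3) = 0x148CE7
s_5 = Round(s_4, k_4) = 0x643746

0x643746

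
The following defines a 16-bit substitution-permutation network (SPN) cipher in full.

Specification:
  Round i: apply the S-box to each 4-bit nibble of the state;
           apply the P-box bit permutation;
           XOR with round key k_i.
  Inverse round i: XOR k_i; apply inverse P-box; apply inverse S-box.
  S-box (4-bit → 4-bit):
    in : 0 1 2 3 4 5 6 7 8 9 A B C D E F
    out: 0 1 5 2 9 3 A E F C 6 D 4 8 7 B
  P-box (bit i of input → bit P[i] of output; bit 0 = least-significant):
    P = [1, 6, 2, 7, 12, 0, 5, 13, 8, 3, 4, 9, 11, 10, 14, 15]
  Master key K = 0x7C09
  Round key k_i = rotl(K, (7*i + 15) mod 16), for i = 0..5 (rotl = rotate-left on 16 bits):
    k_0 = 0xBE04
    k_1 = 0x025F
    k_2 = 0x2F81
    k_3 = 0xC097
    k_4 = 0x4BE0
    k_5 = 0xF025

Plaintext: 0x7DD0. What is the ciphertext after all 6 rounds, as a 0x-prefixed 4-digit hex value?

s_0 = plaintext = 0x7DD0
s_1 = Round(s_0, k_0) = 0x5804
s_2 = Round(s_1, k_1) = 0x0DC5
s_3 = Round(s_2, k_2) = 0x2DE3
s_4 = Round(s_3, k_3) = 0x9AF6
s_5 = Round(s_4, k_4) = 0xBB39
s_6 = Round(s_5, k_5) = 0x3BB0

0x3BB0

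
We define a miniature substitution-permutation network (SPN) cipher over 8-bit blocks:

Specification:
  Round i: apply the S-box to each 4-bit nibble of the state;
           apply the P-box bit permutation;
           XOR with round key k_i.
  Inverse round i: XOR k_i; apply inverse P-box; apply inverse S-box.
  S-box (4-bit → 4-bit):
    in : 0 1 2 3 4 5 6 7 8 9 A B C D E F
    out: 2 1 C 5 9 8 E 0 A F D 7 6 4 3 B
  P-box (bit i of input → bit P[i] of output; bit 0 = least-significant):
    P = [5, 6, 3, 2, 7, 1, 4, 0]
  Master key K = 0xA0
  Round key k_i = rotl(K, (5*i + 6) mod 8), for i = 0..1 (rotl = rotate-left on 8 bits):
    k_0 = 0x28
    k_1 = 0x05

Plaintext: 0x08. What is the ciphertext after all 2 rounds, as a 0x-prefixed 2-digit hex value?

0x76

s_0 = plaintext = 0x08
s_1 = Round(s_0, k_0) = 0x6E
s_2 = Round(s_1, k_1) = 0x76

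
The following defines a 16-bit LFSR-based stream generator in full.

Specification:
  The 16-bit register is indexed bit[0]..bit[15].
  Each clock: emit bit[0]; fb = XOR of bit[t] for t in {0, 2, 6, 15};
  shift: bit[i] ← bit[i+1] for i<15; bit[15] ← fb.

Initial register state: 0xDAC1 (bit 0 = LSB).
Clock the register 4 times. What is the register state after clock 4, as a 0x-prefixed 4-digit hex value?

reg_0 = 0xDAC1
clock 1: out=1, reg = 0xED60
clock 2: out=0, reg = 0x76B0
clock 3: out=0, reg = 0x3B58
clock 4: out=0, reg = 0x9DAC

0x9DAC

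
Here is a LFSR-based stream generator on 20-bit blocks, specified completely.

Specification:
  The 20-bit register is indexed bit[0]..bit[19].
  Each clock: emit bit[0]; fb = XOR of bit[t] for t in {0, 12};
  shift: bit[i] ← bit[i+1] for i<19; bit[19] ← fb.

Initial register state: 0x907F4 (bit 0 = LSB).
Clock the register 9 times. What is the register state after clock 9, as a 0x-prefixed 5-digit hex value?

0xB2483

reg_0 = 0x907F4
clock 1: out=0, reg = 0x483FA
clock 2: out=0, reg = 0x241FD
clock 3: out=1, reg = 0x920FE
clock 4: out=0, reg = 0x4907F
clock 5: out=1, reg = 0x2483F
clock 6: out=1, reg = 0x9241F
clock 7: out=1, reg = 0xC920F
clock 8: out=1, reg = 0x64907
clock 9: out=1, reg = 0xB2483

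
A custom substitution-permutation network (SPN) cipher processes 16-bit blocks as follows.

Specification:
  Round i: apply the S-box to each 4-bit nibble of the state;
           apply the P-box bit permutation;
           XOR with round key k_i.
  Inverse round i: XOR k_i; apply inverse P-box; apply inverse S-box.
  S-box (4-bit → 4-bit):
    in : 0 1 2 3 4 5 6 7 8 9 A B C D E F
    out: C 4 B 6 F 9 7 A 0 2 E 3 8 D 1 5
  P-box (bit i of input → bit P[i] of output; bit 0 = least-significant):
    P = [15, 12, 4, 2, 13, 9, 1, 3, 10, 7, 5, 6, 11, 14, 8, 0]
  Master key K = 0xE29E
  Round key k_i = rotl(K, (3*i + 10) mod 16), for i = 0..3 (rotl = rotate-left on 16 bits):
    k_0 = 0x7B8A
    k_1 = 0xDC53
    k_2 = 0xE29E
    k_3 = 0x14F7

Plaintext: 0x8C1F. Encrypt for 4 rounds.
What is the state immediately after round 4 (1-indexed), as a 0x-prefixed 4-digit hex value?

0xAB62

s_0 = plaintext = 0x8C1F
s_1 = Round(s_0, k_0) = 0xFBD8
s_2 = Round(s_1, k_1) = 0xF1D9
s_3 = Round(s_2, k_2) = 0xDBB4
s_4 = Round(s_3, k_3) = 0xAB62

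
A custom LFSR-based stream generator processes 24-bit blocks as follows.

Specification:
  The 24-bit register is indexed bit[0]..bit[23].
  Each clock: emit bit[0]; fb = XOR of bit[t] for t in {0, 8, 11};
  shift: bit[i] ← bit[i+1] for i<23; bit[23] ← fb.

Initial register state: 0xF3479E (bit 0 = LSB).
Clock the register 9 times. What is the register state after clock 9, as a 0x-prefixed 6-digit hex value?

0x58F9A3

reg_0 = 0xF3479E
clock 1: out=0, reg = 0xF9A3CF
clock 2: out=1, reg = 0x7CD1E7
clock 3: out=1, reg = 0x3E68F3
clock 4: out=1, reg = 0x1F3479
clock 5: out=1, reg = 0x8F9A3C
clock 6: out=0, reg = 0xC7CD1E
clock 7: out=0, reg = 0x63E68F
clock 8: out=1, reg = 0xB1F347
clock 9: out=1, reg = 0x58F9A3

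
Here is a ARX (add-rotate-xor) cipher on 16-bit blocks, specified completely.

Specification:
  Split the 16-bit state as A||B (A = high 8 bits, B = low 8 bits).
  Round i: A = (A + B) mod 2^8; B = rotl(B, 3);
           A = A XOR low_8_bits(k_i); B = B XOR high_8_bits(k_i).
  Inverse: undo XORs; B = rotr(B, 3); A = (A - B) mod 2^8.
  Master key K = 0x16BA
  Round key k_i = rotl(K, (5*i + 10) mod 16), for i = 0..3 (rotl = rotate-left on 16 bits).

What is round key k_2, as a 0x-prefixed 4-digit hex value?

K = 0x16BA
k_0 = rotl(K, (5*0+10) mod 16) = rotl(K, 10) = 0xE85A
k_1 = rotl(K, (5*1+10) mod 16) = rotl(K, 15) = 0x0B5D
k_2 = rotl(K, (5*2+10) mod 16) = rotl(K, 4) = 0x6BA1

0x6BA1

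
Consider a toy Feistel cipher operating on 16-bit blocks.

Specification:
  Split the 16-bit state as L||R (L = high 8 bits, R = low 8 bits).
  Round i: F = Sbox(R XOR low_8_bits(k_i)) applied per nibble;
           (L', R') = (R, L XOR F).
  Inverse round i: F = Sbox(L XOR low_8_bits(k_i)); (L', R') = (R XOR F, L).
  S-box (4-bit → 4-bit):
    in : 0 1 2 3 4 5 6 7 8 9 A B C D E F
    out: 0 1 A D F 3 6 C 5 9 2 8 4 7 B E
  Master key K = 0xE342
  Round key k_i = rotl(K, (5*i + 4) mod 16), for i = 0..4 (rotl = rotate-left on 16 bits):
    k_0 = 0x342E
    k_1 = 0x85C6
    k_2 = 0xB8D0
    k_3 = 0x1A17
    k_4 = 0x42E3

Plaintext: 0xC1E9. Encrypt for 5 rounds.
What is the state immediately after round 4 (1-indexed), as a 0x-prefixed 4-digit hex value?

0xCC69

s_0 = plaintext = 0xC1E9
s_1 = Round(s_0, k_0) = 0xE98D
s_2 = Round(s_1, k_1) = 0x8D11
s_3 = Round(s_2, k_2) = 0x11CC
s_4 = Round(s_3, k_3) = 0xCC69
s_5 = Round(s_4, k_4) = 0x699E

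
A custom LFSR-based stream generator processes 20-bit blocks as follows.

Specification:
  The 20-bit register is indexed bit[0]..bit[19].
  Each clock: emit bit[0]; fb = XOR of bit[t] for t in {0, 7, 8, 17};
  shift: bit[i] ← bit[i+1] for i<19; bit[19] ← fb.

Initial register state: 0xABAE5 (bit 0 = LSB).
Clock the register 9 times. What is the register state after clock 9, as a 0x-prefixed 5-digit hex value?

0xCBD5D

reg_0 = 0xABAE5
clock 1: out=1, reg = 0xD5D72
clock 2: out=0, reg = 0xEAEB9
clock 3: out=1, reg = 0xF575C
clock 4: out=0, reg = 0x7ABAE
clock 5: out=0, reg = 0xBD5D7
clock 6: out=1, reg = 0x5EAEB
clock 7: out=1, reg = 0x2F575
clock 8: out=1, reg = 0x97ABA
clock 9: out=0, reg = 0xCBD5D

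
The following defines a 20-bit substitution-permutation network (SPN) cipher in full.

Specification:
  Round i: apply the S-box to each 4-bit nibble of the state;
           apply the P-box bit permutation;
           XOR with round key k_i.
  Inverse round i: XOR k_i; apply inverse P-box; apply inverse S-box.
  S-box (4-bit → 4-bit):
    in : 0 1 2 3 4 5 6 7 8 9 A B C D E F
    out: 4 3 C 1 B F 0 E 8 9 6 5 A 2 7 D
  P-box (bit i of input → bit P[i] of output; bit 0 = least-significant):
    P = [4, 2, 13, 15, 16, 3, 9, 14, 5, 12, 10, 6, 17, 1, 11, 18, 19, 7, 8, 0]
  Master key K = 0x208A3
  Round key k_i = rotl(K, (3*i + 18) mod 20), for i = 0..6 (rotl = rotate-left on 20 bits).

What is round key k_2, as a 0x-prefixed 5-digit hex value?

0x08A32

K = 0x208A3
k_0 = rotl(K, (3*0+18) mod 20) = rotl(K, 18) = 0xC8228
k_1 = rotl(K, (3*1+18) mod 20) = rotl(K, 1) = 0x41146
k_2 = rotl(K, (3*2+18) mod 20) = rotl(K, 4) = 0x08A32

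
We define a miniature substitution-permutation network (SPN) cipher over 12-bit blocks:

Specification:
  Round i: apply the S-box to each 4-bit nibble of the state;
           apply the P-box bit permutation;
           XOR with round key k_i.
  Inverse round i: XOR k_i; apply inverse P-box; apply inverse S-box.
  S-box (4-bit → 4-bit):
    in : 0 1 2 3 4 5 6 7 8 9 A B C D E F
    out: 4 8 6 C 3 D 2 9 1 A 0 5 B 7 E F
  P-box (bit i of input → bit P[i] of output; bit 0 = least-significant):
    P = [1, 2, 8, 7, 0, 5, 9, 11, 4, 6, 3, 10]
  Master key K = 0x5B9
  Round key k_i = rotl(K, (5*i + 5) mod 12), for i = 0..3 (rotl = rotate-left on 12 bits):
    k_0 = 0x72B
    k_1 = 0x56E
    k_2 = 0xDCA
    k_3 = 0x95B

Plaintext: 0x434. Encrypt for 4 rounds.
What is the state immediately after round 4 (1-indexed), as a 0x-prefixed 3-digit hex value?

s_0 = plaintext = 0x434
s_1 = Round(s_0, k_0) = 0xD7D
s_2 = Round(s_1, k_1) = 0xC31
s_3 = Round(s_2, k_2) = 0x31A
s_4 = Round(s_3, k_3) = 0x553

0x553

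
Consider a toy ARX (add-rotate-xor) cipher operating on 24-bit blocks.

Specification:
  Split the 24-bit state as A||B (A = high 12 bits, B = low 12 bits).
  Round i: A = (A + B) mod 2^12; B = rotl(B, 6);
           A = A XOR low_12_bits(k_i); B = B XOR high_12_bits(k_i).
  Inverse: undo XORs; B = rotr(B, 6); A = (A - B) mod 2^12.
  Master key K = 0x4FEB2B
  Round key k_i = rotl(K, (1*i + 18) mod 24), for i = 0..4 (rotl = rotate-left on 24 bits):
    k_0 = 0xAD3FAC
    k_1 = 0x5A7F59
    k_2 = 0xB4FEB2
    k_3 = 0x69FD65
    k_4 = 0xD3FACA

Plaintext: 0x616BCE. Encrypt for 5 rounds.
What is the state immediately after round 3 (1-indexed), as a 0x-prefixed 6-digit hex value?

s_0 = plaintext = 0x616BCE
s_1 = Round(s_0, k_0) = 0xE4897C
s_2 = Round(s_1, k_1) = 0x89DA82
s_3 = Round(s_2, k_2) = 0xDADBE5
s_4 = Round(s_3, k_3) = 0x4F7FF0
s_5 = Round(s_4, k_4) = 0xE2D100

0xDADBE5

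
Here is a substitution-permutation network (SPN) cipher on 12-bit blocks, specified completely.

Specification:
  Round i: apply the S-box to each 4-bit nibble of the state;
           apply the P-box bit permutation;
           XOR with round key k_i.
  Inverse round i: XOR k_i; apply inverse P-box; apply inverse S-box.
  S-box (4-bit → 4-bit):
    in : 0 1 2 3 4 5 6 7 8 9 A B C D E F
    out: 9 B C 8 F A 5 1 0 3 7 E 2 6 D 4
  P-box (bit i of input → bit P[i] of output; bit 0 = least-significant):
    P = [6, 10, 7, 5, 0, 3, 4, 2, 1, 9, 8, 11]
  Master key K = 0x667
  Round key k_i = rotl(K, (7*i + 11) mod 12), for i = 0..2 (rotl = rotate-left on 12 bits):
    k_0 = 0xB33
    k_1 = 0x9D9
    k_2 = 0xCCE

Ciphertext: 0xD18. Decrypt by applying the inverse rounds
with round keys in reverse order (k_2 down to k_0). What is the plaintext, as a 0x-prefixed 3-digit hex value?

s_0 = ciphertext = 0xD18
s_1 = InvRound(s_0, k_2) = 0x626
s_2 = InvRound(s_1, k_1) = 0x444
s_3 = InvRound(s_2, k_0) = 0x4E1

0x4E1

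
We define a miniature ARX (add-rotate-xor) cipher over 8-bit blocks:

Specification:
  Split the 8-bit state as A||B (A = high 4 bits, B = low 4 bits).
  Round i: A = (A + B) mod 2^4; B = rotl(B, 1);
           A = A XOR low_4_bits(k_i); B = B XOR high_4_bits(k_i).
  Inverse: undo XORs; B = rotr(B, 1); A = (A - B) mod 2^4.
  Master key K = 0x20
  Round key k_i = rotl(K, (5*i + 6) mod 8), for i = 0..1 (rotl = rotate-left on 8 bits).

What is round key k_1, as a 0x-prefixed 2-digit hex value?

K = 0x20
k_0 = rotl(K, (5*0+6) mod 8) = rotl(K, 6) = 0x08
k_1 = rotl(K, (5*1+6) mod 8) = rotl(K, 3) = 0x01

0x01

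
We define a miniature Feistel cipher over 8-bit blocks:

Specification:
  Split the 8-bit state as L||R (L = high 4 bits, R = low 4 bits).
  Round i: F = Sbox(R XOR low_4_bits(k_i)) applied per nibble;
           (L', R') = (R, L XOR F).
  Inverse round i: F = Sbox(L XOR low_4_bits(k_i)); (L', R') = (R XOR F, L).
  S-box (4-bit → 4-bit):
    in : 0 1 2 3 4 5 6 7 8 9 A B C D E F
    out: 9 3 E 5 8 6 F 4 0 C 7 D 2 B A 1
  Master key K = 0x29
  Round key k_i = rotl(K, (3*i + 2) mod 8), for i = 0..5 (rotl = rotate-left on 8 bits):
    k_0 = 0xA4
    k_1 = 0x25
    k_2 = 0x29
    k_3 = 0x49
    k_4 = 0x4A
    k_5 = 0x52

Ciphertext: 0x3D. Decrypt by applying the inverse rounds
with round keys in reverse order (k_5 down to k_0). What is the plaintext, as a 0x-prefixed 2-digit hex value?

0x0E

s_0 = ciphertext = 0x3D
s_1 = InvRound(s_0, k_5) = 0xE3
s_2 = InvRound(s_1, k_4) = 0xBE
s_3 = InvRound(s_2, k_3) = 0x0B
s_4 = InvRound(s_3, k_2) = 0x70
s_5 = InvRound(s_4, k_1) = 0xE7
s_6 = InvRound(s_5, k_0) = 0x0E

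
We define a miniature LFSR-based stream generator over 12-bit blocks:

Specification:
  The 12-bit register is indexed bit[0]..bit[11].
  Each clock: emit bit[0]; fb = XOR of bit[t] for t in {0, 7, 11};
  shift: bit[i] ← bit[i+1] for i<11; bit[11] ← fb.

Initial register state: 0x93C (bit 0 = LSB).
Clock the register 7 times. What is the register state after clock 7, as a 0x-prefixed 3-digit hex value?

0x0B2

reg_0 = 0x93C
clock 1: out=0, reg = 0xC9E
clock 2: out=0, reg = 0x64F
clock 3: out=1, reg = 0xB27
clock 4: out=1, reg = 0x593
clock 5: out=1, reg = 0x2C9
clock 6: out=1, reg = 0x164
clock 7: out=0, reg = 0x0B2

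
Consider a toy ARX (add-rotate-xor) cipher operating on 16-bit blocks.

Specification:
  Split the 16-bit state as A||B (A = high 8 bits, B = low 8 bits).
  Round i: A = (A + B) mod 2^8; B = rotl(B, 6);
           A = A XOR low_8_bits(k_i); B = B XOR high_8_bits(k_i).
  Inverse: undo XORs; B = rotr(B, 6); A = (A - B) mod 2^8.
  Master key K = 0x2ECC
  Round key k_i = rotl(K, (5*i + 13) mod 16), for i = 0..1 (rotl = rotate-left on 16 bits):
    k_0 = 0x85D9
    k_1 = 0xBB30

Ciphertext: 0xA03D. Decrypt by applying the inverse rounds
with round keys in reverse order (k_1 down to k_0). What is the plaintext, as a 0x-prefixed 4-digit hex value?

s_0 = ciphertext = 0xA03D
s_1 = InvRound(s_0, k_1) = 0x761A
s_2 = InvRound(s_1, k_0) = 0x317E

0x317E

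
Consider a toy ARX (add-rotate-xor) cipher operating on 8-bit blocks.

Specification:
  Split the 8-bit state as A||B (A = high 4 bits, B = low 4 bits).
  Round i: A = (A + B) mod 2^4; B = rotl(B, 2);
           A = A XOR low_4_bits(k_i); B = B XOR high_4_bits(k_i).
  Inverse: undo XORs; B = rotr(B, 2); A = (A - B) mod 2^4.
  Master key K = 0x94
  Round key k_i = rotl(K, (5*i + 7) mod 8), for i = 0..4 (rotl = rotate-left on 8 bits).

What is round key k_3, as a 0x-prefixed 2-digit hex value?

0x25

K = 0x94
k_0 = rotl(K, (5*0+7) mod 8) = rotl(K, 7) = 0x4A
k_1 = rotl(K, (5*1+7) mod 8) = rotl(K, 4) = 0x49
k_2 = rotl(K, (5*2+7) mod 8) = rotl(K, 1) = 0x29
k_3 = rotl(K, (5*3+7) mod 8) = rotl(K, 6) = 0x25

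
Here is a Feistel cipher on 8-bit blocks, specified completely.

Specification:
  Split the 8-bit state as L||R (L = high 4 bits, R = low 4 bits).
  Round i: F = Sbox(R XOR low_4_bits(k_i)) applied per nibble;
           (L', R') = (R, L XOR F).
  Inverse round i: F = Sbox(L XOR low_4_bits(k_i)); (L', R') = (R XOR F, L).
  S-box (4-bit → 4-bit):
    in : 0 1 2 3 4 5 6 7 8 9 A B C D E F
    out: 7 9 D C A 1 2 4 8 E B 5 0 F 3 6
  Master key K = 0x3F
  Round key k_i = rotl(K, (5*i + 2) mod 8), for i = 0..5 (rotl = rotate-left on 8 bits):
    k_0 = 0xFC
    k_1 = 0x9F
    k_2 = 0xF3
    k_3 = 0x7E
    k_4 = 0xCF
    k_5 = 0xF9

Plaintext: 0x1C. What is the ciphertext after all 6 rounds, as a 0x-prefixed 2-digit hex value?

s_0 = plaintext = 0x1C
s_1 = Round(s_0, k_0) = 0xC6
s_2 = Round(s_1, k_1) = 0x62
s_3 = Round(s_2, k_2) = 0x2F
s_4 = Round(s_3, k_3) = 0xFB
s_5 = Round(s_4, k_4) = 0xB5
s_6 = Round(s_5, k_5) = 0x5B

0x5B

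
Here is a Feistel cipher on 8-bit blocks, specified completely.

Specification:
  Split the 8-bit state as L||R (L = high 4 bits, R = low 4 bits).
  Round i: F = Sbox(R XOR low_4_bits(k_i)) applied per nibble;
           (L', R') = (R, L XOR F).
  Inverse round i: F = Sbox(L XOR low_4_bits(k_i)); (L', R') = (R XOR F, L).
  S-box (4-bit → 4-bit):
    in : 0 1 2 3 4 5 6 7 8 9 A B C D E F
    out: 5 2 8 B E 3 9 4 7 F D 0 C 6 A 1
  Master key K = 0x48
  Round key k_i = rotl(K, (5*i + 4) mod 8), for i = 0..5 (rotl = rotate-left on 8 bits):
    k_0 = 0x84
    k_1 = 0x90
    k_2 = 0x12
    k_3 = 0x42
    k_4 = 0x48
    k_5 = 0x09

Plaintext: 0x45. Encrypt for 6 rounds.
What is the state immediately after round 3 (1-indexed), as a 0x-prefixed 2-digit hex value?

0xCC

s_0 = plaintext = 0x45
s_1 = Round(s_0, k_0) = 0x56
s_2 = Round(s_1, k_1) = 0x6C
s_3 = Round(s_2, k_2) = 0xCC
s_4 = Round(s_3, k_3) = 0xC6
s_5 = Round(s_4, k_4) = 0x66
s_6 = Round(s_5, k_5) = 0x67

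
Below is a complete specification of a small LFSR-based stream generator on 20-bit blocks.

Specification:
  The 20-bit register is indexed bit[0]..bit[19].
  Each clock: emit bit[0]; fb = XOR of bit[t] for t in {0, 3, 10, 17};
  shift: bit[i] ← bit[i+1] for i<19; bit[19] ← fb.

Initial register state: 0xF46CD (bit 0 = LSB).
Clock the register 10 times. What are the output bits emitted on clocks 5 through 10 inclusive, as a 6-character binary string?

reg_0 = 0xF46CD
clock 1: out=1, reg = 0x7A366
clock 2: out=0, reg = 0xBD1B3
clock 3: out=1, reg = 0x5E8D9
clock 4: out=1, reg = 0x2F46C
clock 5: out=0, reg = 0x97A36
clock 6: out=0, reg = 0x4BD1B
clock 7: out=1, reg = 0xA5E8D
clock 8: out=1, reg = 0x52F46
clock 9: out=0, reg = 0xA97A3
clock 10: out=1, reg = 0xD4BD1

001101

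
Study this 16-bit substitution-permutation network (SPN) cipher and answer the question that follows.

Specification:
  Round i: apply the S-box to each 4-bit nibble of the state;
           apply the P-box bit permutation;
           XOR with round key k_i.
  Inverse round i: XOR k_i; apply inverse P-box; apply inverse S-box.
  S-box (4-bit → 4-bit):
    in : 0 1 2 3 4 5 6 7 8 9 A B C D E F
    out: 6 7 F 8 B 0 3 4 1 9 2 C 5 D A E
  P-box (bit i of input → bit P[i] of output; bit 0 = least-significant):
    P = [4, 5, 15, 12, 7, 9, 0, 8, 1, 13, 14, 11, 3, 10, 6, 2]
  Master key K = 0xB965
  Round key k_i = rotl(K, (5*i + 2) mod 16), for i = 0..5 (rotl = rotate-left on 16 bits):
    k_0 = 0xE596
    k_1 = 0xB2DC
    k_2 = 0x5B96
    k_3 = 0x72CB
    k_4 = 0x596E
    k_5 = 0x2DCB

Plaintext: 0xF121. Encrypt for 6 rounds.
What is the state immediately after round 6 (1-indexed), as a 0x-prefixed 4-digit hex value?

s_0 = plaintext = 0xF121
s_1 = Round(s_0, k_0) = 0x0261
s_2 = Round(s_1, k_1) = 0x5C2E
s_3 = Round(s_2, k_2) = 0x0835
s_4 = Round(s_3, k_3) = 0x7789
s_5 = Round(s_4, k_4) = 0x09BE
s_6 = Round(s_5, k_5) = 0x30A8

0x30A8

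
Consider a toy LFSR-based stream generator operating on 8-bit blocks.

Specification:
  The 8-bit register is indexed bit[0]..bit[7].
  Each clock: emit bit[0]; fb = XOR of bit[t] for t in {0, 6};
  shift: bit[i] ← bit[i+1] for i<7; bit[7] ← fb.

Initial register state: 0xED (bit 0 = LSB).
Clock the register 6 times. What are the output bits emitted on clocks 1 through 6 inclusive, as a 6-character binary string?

reg_0 = 0xED
clock 1: out=1, reg = 0x76
clock 2: out=0, reg = 0xBB
clock 3: out=1, reg = 0xDD
clock 4: out=1, reg = 0x6E
clock 5: out=0, reg = 0xB7
clock 6: out=1, reg = 0xDB

101101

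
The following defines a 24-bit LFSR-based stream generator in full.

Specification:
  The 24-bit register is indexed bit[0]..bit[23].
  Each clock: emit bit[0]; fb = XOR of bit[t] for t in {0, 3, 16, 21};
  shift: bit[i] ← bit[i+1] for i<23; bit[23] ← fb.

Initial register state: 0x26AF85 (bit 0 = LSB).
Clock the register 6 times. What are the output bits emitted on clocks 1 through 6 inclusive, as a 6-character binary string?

reg_0 = 0x26AF85
clock 1: out=1, reg = 0x1357C2
clock 2: out=0, reg = 0x89ABE1
clock 3: out=1, reg = 0x44D5F0
clock 4: out=0, reg = 0x226AF8
clock 5: out=0, reg = 0x11357C
clock 6: out=0, reg = 0x089ABE

101000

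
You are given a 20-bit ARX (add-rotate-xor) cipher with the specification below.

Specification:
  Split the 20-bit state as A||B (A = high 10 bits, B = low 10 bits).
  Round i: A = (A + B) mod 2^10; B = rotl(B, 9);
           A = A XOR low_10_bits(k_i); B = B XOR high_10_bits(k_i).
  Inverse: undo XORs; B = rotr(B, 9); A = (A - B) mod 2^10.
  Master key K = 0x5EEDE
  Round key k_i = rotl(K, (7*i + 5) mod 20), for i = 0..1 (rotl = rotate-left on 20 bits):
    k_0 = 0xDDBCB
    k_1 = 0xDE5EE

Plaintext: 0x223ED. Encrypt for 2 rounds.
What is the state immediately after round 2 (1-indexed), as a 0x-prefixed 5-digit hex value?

s_0 = plaintext = 0x223ED
s_1 = Round(s_0, k_0) = 0xEF880
s_2 = Round(s_1, k_1) = 0x74339

0x74339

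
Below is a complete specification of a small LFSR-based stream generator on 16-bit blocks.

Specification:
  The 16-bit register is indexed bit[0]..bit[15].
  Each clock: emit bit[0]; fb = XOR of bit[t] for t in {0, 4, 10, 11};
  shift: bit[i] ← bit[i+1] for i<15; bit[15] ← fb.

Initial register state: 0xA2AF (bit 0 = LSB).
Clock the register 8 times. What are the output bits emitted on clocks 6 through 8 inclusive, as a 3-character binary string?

reg_0 = 0xA2AF
clock 1: out=1, reg = 0xD157
clock 2: out=1, reg = 0x68AB
clock 3: out=1, reg = 0x3455
clock 4: out=1, reg = 0x9A2A
clock 5: out=0, reg = 0xCD15
clock 6: out=1, reg = 0x668A
clock 7: out=0, reg = 0xB345
clock 8: out=1, reg = 0xD9A2

101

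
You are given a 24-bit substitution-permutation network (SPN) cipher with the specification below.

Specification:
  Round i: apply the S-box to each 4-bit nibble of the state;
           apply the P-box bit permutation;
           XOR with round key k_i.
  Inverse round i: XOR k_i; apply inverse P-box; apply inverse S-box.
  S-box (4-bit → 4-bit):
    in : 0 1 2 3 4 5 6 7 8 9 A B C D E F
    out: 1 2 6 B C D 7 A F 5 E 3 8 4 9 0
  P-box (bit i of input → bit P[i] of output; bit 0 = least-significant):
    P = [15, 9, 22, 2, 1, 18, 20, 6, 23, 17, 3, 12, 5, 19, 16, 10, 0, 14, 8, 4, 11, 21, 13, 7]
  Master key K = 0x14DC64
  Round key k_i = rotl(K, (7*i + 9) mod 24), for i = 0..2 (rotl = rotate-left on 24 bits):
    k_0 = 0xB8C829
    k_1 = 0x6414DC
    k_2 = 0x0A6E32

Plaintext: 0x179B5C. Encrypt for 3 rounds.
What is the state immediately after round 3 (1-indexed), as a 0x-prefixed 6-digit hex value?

0x8D783C

s_0 = plaintext = 0x179B5C
s_1 = Round(s_0, k_0) = 0x0B885F
s_2 = Round(s_1, k_1) = 0xFF48B7
s_3 = Round(s_2, k_2) = 0x8D783C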